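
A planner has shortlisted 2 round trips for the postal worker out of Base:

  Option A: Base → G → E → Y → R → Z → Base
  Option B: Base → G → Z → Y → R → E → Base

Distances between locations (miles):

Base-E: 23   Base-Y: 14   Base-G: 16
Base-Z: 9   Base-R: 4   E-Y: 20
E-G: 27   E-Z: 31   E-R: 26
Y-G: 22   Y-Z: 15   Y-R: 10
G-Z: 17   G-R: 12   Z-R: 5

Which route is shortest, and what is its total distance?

Shortest is Option A, total 87 miles.

Option A: 16 + 27 + 20 + 10 + 5 + 9 = 87
Option B: 16 + 17 + 15 + 10 + 26 + 23 = 107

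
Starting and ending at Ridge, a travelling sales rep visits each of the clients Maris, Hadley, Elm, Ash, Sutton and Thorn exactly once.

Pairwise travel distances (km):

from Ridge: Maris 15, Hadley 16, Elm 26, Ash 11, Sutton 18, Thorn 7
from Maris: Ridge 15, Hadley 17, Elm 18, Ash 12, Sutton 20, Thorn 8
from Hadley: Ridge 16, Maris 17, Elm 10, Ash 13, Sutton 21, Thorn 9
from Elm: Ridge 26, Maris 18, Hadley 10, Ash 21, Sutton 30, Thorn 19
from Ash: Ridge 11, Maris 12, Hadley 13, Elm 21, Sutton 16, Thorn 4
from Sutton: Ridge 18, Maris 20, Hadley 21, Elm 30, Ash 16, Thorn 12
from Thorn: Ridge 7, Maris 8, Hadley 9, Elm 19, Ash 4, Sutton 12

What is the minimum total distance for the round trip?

With 6 stops there are 6!/2 = 360 distinct round trips (a route and its reverse cost the same).
Ridge-Maris-Hadley-Elm-Ash-Sutton-Thorn-Ridge: 15+17+10+21+16+12+7 = 98
Ridge-Maris-Hadley-Elm-Ash-Thorn-Sutton-Ridge: 15+17+10+21+4+12+18 = 97
Ridge-Maris-Hadley-Elm-Sutton-Ash-Thorn-Ridge: 15+17+10+30+16+4+7 = 99
Ridge-Maris-Hadley-Elm-Sutton-Thorn-Ash-Ridge: 15+17+10+30+12+4+11 = 99
Ridge-Maris-Hadley-Elm-Thorn-Ash-Sutton-Ridge: 15+17+10+19+4+16+18 = 99
Ridge-Maris-Hadley-Elm-Thorn-Sutton-Ash-Ridge: 15+17+10+19+12+16+11 = 100
Ridge-Maris-Hadley-Ash-Elm-Sutton-Thorn-Ridge: 15+17+13+21+30+12+7 = 115
Ridge-Maris-Hadley-Ash-Elm-Thorn-Sutton-Ridge: 15+17+13+21+19+12+18 = 115
… (352 more)
Ridge-Maris-Elm-Hadley-Ash-Thorn-Sutton-Ridge: 15+18+10+13+4+12+18 = 90  ← best
The minimum is 90.
One optimal route: Ridge → Maris → Elm → Hadley → Ash → Thorn → Sutton → Ridge (or its reverse).

90 km — the shortest possible round trip.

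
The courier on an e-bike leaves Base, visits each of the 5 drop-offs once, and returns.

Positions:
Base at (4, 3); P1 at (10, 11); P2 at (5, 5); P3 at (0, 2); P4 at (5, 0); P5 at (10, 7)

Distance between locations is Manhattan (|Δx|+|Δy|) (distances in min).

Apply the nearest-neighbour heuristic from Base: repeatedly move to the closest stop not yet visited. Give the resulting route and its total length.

At Base the remaining stops are P2 3, P4 4, P3 5, P5 10, P1 14; go to P2.
At P2 the remaining stops are P4 5, P5 7, P3 8, P1 11; go to P4.
At P4 the remaining stops are P3 7, P5 12, P1 16; go to P3.
At P3 the remaining stops are P5 15, P1 19; go to P5.
At P5 the remaining stops are P1 4; go to P1.
Return P1→Base: 14.
Total = 3 + 5 + 7 + 15 + 4 + 14 = 48.

Total distance 48 min via the nearest-neighbour route Base → P2 → P4 → P3 → P5 → P1 → Base.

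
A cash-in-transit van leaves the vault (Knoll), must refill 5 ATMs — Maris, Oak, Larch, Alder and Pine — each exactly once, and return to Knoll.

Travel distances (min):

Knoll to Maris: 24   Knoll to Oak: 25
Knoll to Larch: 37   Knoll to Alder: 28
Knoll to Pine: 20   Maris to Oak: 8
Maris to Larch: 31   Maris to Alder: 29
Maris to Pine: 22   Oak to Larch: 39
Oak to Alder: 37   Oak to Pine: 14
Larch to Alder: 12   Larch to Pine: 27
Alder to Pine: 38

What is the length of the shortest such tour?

Knoll→Maris→Oak→Larch→Alder→Pine→Knoll: 24+8+39+12+38+20 = 141
Knoll→Maris→Oak→Larch→Pine→Alder→Knoll: 24+8+39+27+38+28 = 164
Knoll→Maris→Oak→Alder→Larch→Pine→Knoll: 24+8+37+12+27+20 = 128
Knoll→Maris→Oak→Alder→Pine→Larch→Knoll: 24+8+37+38+27+37 = 171
Knoll→Maris→Oak→Pine→Larch→Alder→Knoll: 24+8+14+27+12+28 = 113
Knoll→Maris→Oak→Pine→Alder→Larch→Knoll: 24+8+14+38+12+37 = 133
Knoll→Maris→Larch→Oak→Alder→Pine→Knoll: 24+31+39+37+38+20 = 189
Knoll→Maris→Larch→Oak→Pine→Alder→Knoll: 24+31+39+14+38+28 = 174
Knoll→Maris→Larch→Alder→Oak→Pine→Knoll: 24+31+12+37+14+20 = 138
Knoll→Maris→Larch→Alder→Pine→Oak→Knoll: 24+31+12+38+14+25 = 144
Knoll→Maris→Larch→Pine→Oak→Alder→Knoll: 24+31+27+14+37+28 = 161
Knoll→Maris→Larch→Pine→Alder→Oak→Knoll: 24+31+27+38+37+25 = 182
Knoll→Maris→Alder→Oak→Larch→Pine→Knoll: 24+29+37+39+27+20 = 176
Knoll→Maris→Alder→Oak→Pine→Larch→Knoll: 24+29+37+14+27+37 = 168
… (46 more)
The minimum is 113.
One optimal route: Knoll → Maris → Oak → Pine → Larch → Alder → Knoll (or its reverse).

Shortest round trip = 113 min.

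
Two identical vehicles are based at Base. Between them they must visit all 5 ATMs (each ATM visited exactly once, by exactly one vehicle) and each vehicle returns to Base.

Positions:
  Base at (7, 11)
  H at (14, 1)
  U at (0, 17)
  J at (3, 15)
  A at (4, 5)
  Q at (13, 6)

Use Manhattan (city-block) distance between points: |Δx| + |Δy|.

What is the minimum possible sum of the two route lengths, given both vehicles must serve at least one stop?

Minimum combined distance: 66.

There are 2^4 − 1 = 15 ways to divide the 5 stops into two non-empty groups. For each, the best each vehicle can do is its own shortest tour through its group:
  {H} + {U, J, A, Q}: 34 + 50 = 84
  {U} + {H, J, A, Q}: 26 + 50 = 76
  {H, U} + {J, A, Q}: 60 + 40 = 100
  {J} + {H, U, A, Q}: 16 + 60 = 76
  {H, J} + {U, A, Q}: 50 + 50 = 100
  {U, J} + {H, A, Q}: 26 + 40 = 66
  … (15 splits in total)
Best: vehicle 1 Base → U → J → Base = 26; vehicle 2 Base → A → H → Q → Base = 40; combined 66.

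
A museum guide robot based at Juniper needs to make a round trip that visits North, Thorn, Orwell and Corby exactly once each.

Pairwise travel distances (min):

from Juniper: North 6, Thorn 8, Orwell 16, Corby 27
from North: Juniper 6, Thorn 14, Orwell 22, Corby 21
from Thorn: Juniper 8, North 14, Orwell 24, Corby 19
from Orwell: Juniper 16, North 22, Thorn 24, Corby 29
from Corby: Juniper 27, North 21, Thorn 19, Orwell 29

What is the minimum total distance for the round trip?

There are 12 distinct closed tours to check (reversals are equivalent).
Juniper - North - Thorn - Orwell - Corby - Juniper: 6+14+24+29+27 = 100
Juniper - North - Thorn - Corby - Orwell - Juniper: 6+14+19+29+16 = 84
Juniper - North - Orwell - Thorn - Corby - Juniper: 6+22+24+19+27 = 98
Juniper - North - Orwell - Corby - Thorn - Juniper: 6+22+29+19+8 = 84
Juniper - North - Corby - Thorn - Orwell - Juniper: 6+21+19+24+16 = 86
Juniper - North - Corby - Orwell - Thorn - Juniper: 6+21+29+24+8 = 88
Juniper - Thorn - North - Orwell - Corby - Juniper: 8+14+22+29+27 = 100
Juniper - Thorn - North - Corby - Orwell - Juniper: 8+14+21+29+16 = 88
Juniper - Thorn - Orwell - North - Corby - Juniper: 8+24+22+21+27 = 102
Juniper - Thorn - Corby - North - Orwell - Juniper: 8+19+21+22+16 = 86
Juniper - Orwell - North - Thorn - Corby - Juniper: 16+22+14+19+27 = 98
Juniper - Orwell - Thorn - North - Corby - Juniper: 16+24+14+21+27 = 102
The minimum is 84.
One optimal route: Juniper → North → Thorn → Corby → Orwell → Juniper (or its reverse).

84 min — the shortest possible round trip.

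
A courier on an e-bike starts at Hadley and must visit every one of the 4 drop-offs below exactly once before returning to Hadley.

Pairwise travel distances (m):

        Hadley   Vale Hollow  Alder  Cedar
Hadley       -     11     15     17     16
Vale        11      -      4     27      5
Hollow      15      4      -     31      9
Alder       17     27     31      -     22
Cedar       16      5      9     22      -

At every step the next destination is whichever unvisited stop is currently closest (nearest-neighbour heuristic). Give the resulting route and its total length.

From Hadley: distances to unvisited — Vale=11, Hollow=15, Cedar=16, Alder=17. Nearest is Vale (11).
From Vale: distances to unvisited — Hollow=4, Cedar=5, Alder=27. Nearest is Hollow (4).
From Hollow: distances to unvisited — Cedar=9, Alder=31. Nearest is Cedar (9).
From Cedar: distances to unvisited — Alder=22. Nearest is Alder (22).
Return Alder→Hadley: 17.
Total = 11 + 4 + 9 + 22 + 17 = 63.

Total distance 63 m via the nearest-neighbour route Hadley → Vale → Hollow → Cedar → Alder → Hadley.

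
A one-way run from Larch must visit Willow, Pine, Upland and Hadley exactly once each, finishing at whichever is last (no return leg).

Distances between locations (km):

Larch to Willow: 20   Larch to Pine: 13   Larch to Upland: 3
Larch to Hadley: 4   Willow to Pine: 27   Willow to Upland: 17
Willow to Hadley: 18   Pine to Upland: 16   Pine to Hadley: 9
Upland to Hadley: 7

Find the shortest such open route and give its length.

Shortest open route: 46 km.

There are 4! = 24 possible orderings.
Larch → Willow → Pine → Upland → Hadley: 20+27+16+7 = 70
Larch → Willow → Pine → Hadley → Upland: 20+27+9+7 = 63
Larch → Willow → Upland → Pine → Hadley: 20+17+16+9 = 62
Larch → Willow → Upland → Hadley → Pine: 20+17+7+9 = 53
Larch → Willow → Hadley → Pine → Upland: 20+18+9+16 = 63
Larch → Willow → Hadley → Upland → Pine: 20+18+7+16 = 61
Larch → Pine → Willow → Upland → Hadley: 13+27+17+7 = 64
Larch → Pine → Willow → Hadley → Upland: 13+27+18+7 = 65
Larch → Pine → Upland → Willow → Hadley: 13+16+17+18 = 64
Larch → Pine → Upland → Hadley → Willow: 13+16+7+18 = 54
Larch → Pine → Hadley → Willow → Upland: 13+9+18+17 = 57
Larch → Pine → Hadley → Upland → Willow: 13+9+7+17 = 46
Larch → Upland → Willow → Pine → Hadley: 3+17+27+9 = 56
Larch → Upland → Willow → Hadley → Pine: 3+17+18+9 = 47
… (10 more)
The minimum is 46.
One shortest path: Larch → Pine → Hadley → Upland → Willow.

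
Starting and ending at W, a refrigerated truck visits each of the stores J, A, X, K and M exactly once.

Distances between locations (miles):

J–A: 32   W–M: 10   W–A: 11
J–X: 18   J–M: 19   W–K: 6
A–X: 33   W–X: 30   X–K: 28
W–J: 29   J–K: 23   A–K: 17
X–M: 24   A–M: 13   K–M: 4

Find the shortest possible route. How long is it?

Shortest round trip = 91 miles.

With 5 stops there are 5!/2 = 60 distinct round trips (a route and its reverse cost the same).
W → J → A → X → K → M → W: 29+32+33+28+4+10 = 136
W → J → A → X → M → K → W: 29+32+33+24+4+6 = 128
W → J → A → K → X → M → W: 29+32+17+28+24+10 = 140
W → J → A → K → M → X → W: 29+32+17+4+24+30 = 136
W → J → A → M → X → K → W: 29+32+13+24+28+6 = 132
W → J → A → M → K → X → W: 29+32+13+4+28+30 = 136
W → J → X → A → K → M → W: 29+18+33+17+4+10 = 111
W → J → X → A → M → K → W: 29+18+33+13+4+6 = 103
W → J → X → K → A → M → W: 29+18+28+17+13+10 = 115
W → J → X → K → M → A → W: 29+18+28+4+13+11 = 103
W → J → X → M → A → K → W: 29+18+24+13+17+6 = 107
W → J → X → M → K → A → W: 29+18+24+4+17+11 = 103
W → J → K → A → X → M → W: 29+23+17+33+24+10 = 136
W → J → K → A → M → X → W: 29+23+17+13+24+30 = 136
… (46 more)
W → A → X → J → M → K → W: 11+33+18+19+4+6 = 91  ← best
The minimum is 91.
One optimal route: W → A → X → J → M → K → W (or its reverse).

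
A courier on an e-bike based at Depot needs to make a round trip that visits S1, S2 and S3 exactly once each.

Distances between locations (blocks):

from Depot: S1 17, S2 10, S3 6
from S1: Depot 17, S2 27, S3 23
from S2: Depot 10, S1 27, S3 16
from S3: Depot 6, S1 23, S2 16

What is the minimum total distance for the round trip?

66 blocks — the shortest possible round trip.

There are 3 distinct closed tours to check (reversals are equivalent).
Depot→S1→S2→S3→Depot: 17+27+16+6 = 66
Depot→S1→S3→S2→Depot: 17+23+16+10 = 66
Depot→S2→S1→S3→Depot: 10+27+23+6 = 66
The minimum is 66.
One optimal route: Depot → S1 → S2 → S3 → Depot (or its reverse).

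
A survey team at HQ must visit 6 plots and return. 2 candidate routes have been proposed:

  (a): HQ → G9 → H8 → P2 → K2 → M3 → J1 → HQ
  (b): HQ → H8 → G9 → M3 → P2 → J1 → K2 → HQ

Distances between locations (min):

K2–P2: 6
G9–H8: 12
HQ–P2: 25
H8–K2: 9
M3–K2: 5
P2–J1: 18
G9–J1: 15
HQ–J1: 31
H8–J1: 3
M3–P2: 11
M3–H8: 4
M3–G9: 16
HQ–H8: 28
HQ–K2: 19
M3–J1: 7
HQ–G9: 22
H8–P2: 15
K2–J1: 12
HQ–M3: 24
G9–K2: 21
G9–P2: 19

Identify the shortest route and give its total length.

(a): 22 + 12 + 15 + 6 + 5 + 7 + 31 = 98
(b): 28 + 12 + 16 + 11 + 18 + 12 + 19 = 116

98 min — (a) is the shortest.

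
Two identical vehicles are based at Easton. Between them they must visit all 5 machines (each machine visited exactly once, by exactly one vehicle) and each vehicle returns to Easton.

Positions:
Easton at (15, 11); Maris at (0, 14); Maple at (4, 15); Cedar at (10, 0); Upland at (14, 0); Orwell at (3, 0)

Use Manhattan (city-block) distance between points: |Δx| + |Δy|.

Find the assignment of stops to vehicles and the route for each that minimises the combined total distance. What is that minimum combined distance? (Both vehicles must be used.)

Try each way of splitting the stops between the two vehicles (each non-empty) and, for each split, find the best tour for each vehicle:
  {Maris} + {Maple, Cedar, Upland, Orwell}: 36 + 54 = 90
  {Maple} + {Maris, Cedar, Upland, Orwell}: 30 + 58 = 88
  {Maris, Maple} + {Cedar, Upland, Orwell}: 38 + 46 = 84
  {Cedar} + {Maris, Maple, Upland, Orwell}: 32 + 60 = 92
  {Maris, Cedar} + {Maple, Upland, Orwell}: 58 + 54 = 112
  {Maple, Cedar} + {Maris, Upland, Orwell}: 52 + 58 = 110
  … (15 splits in total)
Best: vehicle 1 Easton → Maris → Maple → Easton = 38; vehicle 2 Easton → Cedar → Orwell → Upland → Easton = 46; combined 84.

Minimum combined distance: 84.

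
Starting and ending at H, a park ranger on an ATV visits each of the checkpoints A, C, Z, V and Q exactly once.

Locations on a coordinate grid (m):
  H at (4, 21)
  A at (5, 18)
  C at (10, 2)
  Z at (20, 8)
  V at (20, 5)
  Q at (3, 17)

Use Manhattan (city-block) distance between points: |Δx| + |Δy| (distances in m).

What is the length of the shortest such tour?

H - A - C - Z - V - Q - H: 4+21+16+3+29+5 = 78
H - A - C - Z - Q - V - H: 4+21+16+26+29+32 = 128
H - A - C - V - Z - Q - H: 4+21+13+3+26+5 = 72
H - A - C - V - Q - Z - H: 4+21+13+29+26+29 = 122
H - A - C - Q - Z - V - H: 4+21+22+26+3+32 = 108
H - A - C - Q - V - Z - H: 4+21+22+29+3+29 = 108
H - A - Z - C - V - Q - H: 4+25+16+13+29+5 = 92
H - A - Z - C - Q - V - H: 4+25+16+22+29+32 = 128
H - A - Z - V - C - Q - H: 4+25+3+13+22+5 = 72
H - A - Z - V - Q - C - H: 4+25+3+29+22+25 = 108
H - A - Z - Q - C - V - H: 4+25+26+22+13+32 = 122
H - A - Z - Q - V - C - H: 4+25+26+29+13+25 = 122
H - A - V - C - Z - Q - H: 4+28+13+16+26+5 = 92
H - A - V - C - Q - Z - H: 4+28+13+22+26+29 = 122
… (46 more)
The minimum is 72.
One optimal route: H → A → C → V → Z → Q → H (or its reverse).

Shortest round trip = 72 m.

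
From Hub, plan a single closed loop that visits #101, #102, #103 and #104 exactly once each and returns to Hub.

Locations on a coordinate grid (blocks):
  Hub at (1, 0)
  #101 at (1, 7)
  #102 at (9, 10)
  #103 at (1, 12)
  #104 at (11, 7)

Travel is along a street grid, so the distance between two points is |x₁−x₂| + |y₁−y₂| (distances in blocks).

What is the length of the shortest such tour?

44 blocks — the shortest possible round trip.

Hub→#101→#102→#103→#104→Hub: 7+11+10+15+17 = 60
Hub→#101→#102→#104→#103→Hub: 7+11+5+15+12 = 50
Hub→#101→#103→#102→#104→Hub: 7+5+10+5+17 = 44
Hub→#101→#103→#104→#102→Hub: 7+5+15+5+18 = 50
Hub→#101→#104→#102→#103→Hub: 7+10+5+10+12 = 44
Hub→#101→#104→#103→#102→Hub: 7+10+15+10+18 = 60
Hub→#102→#101→#103→#104→Hub: 18+11+5+15+17 = 66
Hub→#102→#101→#104→#103→Hub: 18+11+10+15+12 = 66
Hub→#102→#103→#101→#104→Hub: 18+10+5+10+17 = 60
Hub→#102→#104→#101→#103→Hub: 18+5+10+5+12 = 50
Hub→#103→#101→#102→#104→Hub: 12+5+11+5+17 = 50
Hub→#103→#102→#101→#104→Hub: 12+10+11+10+17 = 60
The minimum is 44.
One optimal route: Hub → #101 → #103 → #102 → #104 → Hub (or its reverse).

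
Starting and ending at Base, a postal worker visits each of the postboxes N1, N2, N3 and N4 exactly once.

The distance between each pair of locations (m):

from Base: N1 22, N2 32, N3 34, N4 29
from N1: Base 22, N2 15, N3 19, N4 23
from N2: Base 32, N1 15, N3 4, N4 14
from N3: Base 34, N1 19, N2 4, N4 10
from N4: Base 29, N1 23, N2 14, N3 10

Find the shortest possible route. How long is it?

80 m — the shortest possible round trip.

There are 12 distinct closed tours to check (reversals are equivalent).
Base→N1→N2→N3→N4→Base: 22+15+4+10+29 = 80
Base→N1→N2→N4→N3→Base: 22+15+14+10+34 = 95
Base→N1→N3→N2→N4→Base: 22+19+4+14+29 = 88
Base→N1→N3→N4→N2→Base: 22+19+10+14+32 = 97
Base→N1→N4→N2→N3→Base: 22+23+14+4+34 = 97
Base→N1→N4→N3→N2→Base: 22+23+10+4+32 = 91
Base→N2→N1→N3→N4→Base: 32+15+19+10+29 = 105
Base→N2→N1→N4→N3→Base: 32+15+23+10+34 = 114
Base→N2→N3→N1→N4→Base: 32+4+19+23+29 = 107
Base→N2→N4→N1→N3→Base: 32+14+23+19+34 = 122
Base→N3→N1→N2→N4→Base: 34+19+15+14+29 = 111
Base→N3→N2→N1→N4→Base: 34+4+15+23+29 = 105
The minimum is 80.
One optimal route: Base → N1 → N2 → N3 → N4 → Base (or its reverse).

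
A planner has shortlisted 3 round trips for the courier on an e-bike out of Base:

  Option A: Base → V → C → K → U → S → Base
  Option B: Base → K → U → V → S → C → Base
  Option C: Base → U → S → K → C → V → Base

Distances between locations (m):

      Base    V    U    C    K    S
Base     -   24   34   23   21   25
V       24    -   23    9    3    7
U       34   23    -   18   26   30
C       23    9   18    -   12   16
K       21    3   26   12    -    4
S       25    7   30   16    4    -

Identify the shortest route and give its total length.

Option A: 24 + 9 + 12 + 26 + 30 + 25 = 126
Option B: 21 + 26 + 23 + 7 + 16 + 23 = 116
Option C: 34 + 30 + 4 + 12 + 9 + 24 = 113

Shortest is Option C, total 113 m.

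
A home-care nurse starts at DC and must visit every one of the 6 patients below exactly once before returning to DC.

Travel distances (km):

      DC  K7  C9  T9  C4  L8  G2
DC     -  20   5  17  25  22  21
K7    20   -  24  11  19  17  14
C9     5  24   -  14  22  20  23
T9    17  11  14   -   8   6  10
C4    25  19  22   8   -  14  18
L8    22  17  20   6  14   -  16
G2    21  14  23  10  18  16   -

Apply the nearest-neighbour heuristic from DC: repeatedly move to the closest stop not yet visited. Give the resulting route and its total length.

DC → [C9:5 / T9:17 / K7:20 / G2:21 / L8:22 / C4:25] → C9 (5)
C9 → [T9:14 / L8:20 / C4:22 / G2:23 / K7:24] → T9 (14)
T9 → [L8:6 / C4:8 / G2:10 / K7:11] → L8 (6)
L8 → [C4:14 / G2:16 / K7:17] → C4 (14)
C4 → [G2:18 / K7:19] → G2 (18)
G2 → [K7:14] → K7 (14)
Return K7→DC: 20.
Total = 5 + 14 + 6 + 14 + 18 + 14 + 20 = 91.

Nearest-neighbour total = 91 km; route DC → C9 → T9 → L8 → C4 → G2 → K7 → DC.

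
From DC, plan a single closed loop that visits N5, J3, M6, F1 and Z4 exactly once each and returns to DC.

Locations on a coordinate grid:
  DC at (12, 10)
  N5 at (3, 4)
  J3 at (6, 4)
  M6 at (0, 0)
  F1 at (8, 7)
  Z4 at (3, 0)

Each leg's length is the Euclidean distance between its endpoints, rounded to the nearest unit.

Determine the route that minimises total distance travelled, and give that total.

DC - N5 - J3 - M6 - F1 - Z4 - DC: 11+3+7+11+9+13 = 54
DC - N5 - J3 - M6 - Z4 - F1 - DC: 11+3+7+3+9+5 = 38
DC - N5 - J3 - F1 - M6 - Z4 - DC: 11+3+4+11+3+13 = 45
DC - N5 - J3 - F1 - Z4 - M6 - DC: 11+3+4+9+3+16 = 46
DC - N5 - J3 - Z4 - M6 - F1 - DC: 11+3+5+3+11+5 = 38
DC - N5 - J3 - Z4 - F1 - M6 - DC: 11+3+5+9+11+16 = 55
DC - N5 - M6 - J3 - F1 - Z4 - DC: 11+5+7+4+9+13 = 49
DC - N5 - M6 - J3 - Z4 - F1 - DC: 11+5+7+5+9+5 = 42
DC - N5 - M6 - F1 - J3 - Z4 - DC: 11+5+11+4+5+13 = 49
DC - N5 - M6 - F1 - Z4 - J3 - DC: 11+5+11+9+5+8 = 49
DC - N5 - M6 - Z4 - J3 - F1 - DC: 11+5+3+5+4+5 = 33
DC - N5 - M6 - Z4 - F1 - J3 - DC: 11+5+3+9+4+8 = 40
DC - N5 - F1 - J3 - M6 - Z4 - DC: 11+6+4+7+3+13 = 44
DC - N5 - F1 - J3 - Z4 - M6 - DC: 11+6+4+5+3+16 = 45
… (46 more)
DC - J3 - Z4 - M6 - N5 - F1 - DC: 8+5+3+5+6+5 = 32  ← best
The minimum is 32.
One optimal route: DC → J3 → Z4 → M6 → N5 → F1 → DC (or its reverse).

Shortest round trip = 32.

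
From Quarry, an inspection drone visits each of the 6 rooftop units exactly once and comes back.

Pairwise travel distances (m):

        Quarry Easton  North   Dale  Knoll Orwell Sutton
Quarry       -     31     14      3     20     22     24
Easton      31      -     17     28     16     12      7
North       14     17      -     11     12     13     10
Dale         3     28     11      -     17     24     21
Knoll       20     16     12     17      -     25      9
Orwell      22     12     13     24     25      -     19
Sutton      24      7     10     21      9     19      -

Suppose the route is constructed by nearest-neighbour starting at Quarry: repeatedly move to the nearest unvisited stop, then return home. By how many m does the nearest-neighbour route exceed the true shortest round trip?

Quarry: Dale=3, North=14, Knoll=20, Orwell=22, Sutton=24, Easton=31 ⇒ Dale
Dale: North=11, Knoll=17, Sutton=21, Orwell=24, Easton=28 ⇒ North
North: Sutton=10, Knoll=12, Orwell=13, Easton=17 ⇒ Sutton
Sutton: Easton=7, Knoll=9, Orwell=19 ⇒ Easton
Easton: Orwell=12, Knoll=16 ⇒ Orwell
Orwell: Knoll=25 ⇒ Knoll
NN route Quarry → Dale → North → Sutton → Easton → Orwell → Knoll → Quarry costs 88.
Optimal: Quarry → North → Orwell → Easton → Sutton → Knoll → Dale → Quarry costs 75 (by enumerating all 360 distinct tours).
Excess = 88 − 75 = 13.

Excess over optimum: 13 m.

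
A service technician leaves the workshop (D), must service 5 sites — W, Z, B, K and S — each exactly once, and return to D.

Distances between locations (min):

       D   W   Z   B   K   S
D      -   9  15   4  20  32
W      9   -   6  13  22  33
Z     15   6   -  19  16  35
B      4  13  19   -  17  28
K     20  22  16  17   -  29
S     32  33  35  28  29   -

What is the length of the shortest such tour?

92 min — the shortest possible round trip.

D→W→Z→B→K→S→D: 9+6+19+17+29+32 = 112
D→W→Z→B→S→K→D: 9+6+19+28+29+20 = 111
D→W→Z→K→B→S→D: 9+6+16+17+28+32 = 108
D→W→Z→K→S→B→D: 9+6+16+29+28+4 = 92
D→W→Z→S→B→K→D: 9+6+35+28+17+20 = 115
D→W→Z→S→K→B→D: 9+6+35+29+17+4 = 100
D→W→B→Z→K→S→D: 9+13+19+16+29+32 = 118
D→W→B→Z→S→K→D: 9+13+19+35+29+20 = 125
D→W→B→K→Z→S→D: 9+13+17+16+35+32 = 122
D→W→B→K→S→Z→D: 9+13+17+29+35+15 = 118
D→W→B→S→Z→K→D: 9+13+28+35+16+20 = 121
D→W→B→S→K→Z→D: 9+13+28+29+16+15 = 110
D→W→K→Z→B→S→D: 9+22+16+19+28+32 = 126
D→W→K→Z→S→B→D: 9+22+16+35+28+4 = 114
… (46 more)
The minimum is 92.
One optimal route: D → W → Z → K → S → B → D (or its reverse).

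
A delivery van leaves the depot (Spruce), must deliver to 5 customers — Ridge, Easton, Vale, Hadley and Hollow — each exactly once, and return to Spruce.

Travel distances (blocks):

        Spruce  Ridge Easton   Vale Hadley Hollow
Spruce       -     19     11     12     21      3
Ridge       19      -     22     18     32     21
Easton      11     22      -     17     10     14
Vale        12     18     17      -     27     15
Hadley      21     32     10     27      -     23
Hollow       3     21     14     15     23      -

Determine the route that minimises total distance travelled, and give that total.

88 blocks — the shortest possible round trip.

With 5 stops there are 5!/2 = 60 distinct round trips (a route and its reverse cost the same).
Spruce→Ridge→Easton→Vale→Hadley→Hollow→Spruce: 19+22+17+27+23+3 = 111
Spruce→Ridge→Easton→Vale→Hollow→Hadley→Spruce: 19+22+17+15+23+21 = 117
Spruce→Ridge→Easton→Hadley→Vale→Hollow→Spruce: 19+22+10+27+15+3 = 96
Spruce→Ridge→Easton→Hadley→Hollow→Vale→Spruce: 19+22+10+23+15+12 = 101
Spruce→Ridge→Easton→Hollow→Vale→Hadley→Spruce: 19+22+14+15+27+21 = 118
Spruce→Ridge→Easton→Hollow→Hadley→Vale→Spruce: 19+22+14+23+27+12 = 117
Spruce→Ridge→Vale→Easton→Hadley→Hollow→Spruce: 19+18+17+10+23+3 = 90
Spruce→Ridge→Vale→Easton→Hollow→Hadley→Spruce: 19+18+17+14+23+21 = 112
Spruce→Ridge→Vale→Hadley→Easton→Hollow→Spruce: 19+18+27+10+14+3 = 91
Spruce→Ridge→Vale→Hadley→Hollow→Easton→Spruce: 19+18+27+23+14+11 = 112
Spruce→Ridge→Vale→Hollow→Easton→Hadley→Spruce: 19+18+15+14+10+21 = 97
Spruce→Ridge→Vale→Hollow→Hadley→Easton→Spruce: 19+18+15+23+10+11 = 96
Spruce→Ridge→Hadley→Easton→Vale→Hollow→Spruce: 19+32+10+17+15+3 = 96
Spruce→Ridge→Hadley→Easton→Hollow→Vale→Spruce: 19+32+10+14+15+12 = 102
… (46 more)
Spruce→Vale→Ridge→Easton→Hadley→Hollow→Spruce: 12+18+22+10+23+3 = 88  ← best
The minimum is 88.
One optimal route: Spruce → Vale → Ridge → Easton → Hadley → Hollow → Spruce (or its reverse).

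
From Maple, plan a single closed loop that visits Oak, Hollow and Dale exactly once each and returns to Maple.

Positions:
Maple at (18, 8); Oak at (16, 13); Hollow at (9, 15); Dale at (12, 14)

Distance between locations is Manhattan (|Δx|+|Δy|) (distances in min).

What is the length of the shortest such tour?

Minimum total distance: 32 min.

Maple-Oak-Hollow-Dale-Maple: 7+9+4+12 = 32
Maple-Oak-Dale-Hollow-Maple: 7+5+4+16 = 32
Maple-Hollow-Oak-Dale-Maple: 16+9+5+12 = 42
The minimum is 32.
One optimal route: Maple → Oak → Hollow → Dale → Maple (or its reverse).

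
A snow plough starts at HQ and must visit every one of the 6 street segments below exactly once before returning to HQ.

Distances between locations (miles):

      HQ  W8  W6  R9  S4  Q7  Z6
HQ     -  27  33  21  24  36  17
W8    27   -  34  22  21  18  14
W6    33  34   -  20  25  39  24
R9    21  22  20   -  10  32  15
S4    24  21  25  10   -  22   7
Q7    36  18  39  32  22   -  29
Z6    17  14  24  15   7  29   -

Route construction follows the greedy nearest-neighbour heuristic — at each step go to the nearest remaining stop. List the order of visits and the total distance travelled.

HQ → [Z6:17 / R9:21 / S4:24 / W8:27 / W6:33 / Q7:36] → Z6 (17)
Z6 → [S4:7 / W8:14 / R9:15 / W6:24 / Q7:29] → S4 (7)
S4 → [R9:10 / W8:21 / Q7:22 / W6:25] → R9 (10)
R9 → [W6:20 / W8:22 / Q7:32] → W6 (20)
W6 → [W8:34 / Q7:39] → W8 (34)
W8 → [Q7:18] → Q7 (18)
Return Q7→HQ: 36.
Total = 17 + 7 + 10 + 20 + 34 + 18 + 36 = 142.

Nearest-neighbour total = 142 miles; route HQ → Z6 → S4 → R9 → W6 → W8 → Q7 → HQ.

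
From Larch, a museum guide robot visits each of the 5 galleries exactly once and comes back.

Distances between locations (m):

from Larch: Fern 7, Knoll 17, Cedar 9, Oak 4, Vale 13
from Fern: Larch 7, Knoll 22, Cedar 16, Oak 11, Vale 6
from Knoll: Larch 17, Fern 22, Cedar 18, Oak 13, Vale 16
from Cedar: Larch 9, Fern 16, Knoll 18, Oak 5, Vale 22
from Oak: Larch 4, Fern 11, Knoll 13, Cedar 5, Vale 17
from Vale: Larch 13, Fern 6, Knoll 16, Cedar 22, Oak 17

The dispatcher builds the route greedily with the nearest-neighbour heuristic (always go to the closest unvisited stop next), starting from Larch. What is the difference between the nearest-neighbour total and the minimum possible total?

Excess over optimum: 8 m.

Larch: Oak=4, Fern=7, Cedar=9, Vale=13, Knoll=17 ⇒ Oak
Oak: Cedar=5, Fern=11, Knoll=13, Vale=17 ⇒ Cedar
Cedar: Fern=16, Knoll=18, Vale=22 ⇒ Fern
Fern: Vale=6, Knoll=22 ⇒ Vale
Vale: Knoll=16 ⇒ Knoll
NN route Larch → Oak → Cedar → Fern → Vale → Knoll → Larch costs 64.
Optimal: Larch → Fern → Vale → Knoll → Cedar → Oak → Larch costs 56 (by enumerating all 60 distinct tours).
Excess = 64 − 56 = 8.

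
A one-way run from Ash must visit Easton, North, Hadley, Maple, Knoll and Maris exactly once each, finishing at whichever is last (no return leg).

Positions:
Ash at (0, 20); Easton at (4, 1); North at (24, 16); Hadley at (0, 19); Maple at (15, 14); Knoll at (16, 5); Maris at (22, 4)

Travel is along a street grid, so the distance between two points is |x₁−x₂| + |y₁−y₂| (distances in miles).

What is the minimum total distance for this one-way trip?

Minimum one-way distance = 69 miles.

There are 6! = 720 possible orderings.
Ash → Easton → North → Hadley → Maple → Knoll → Maris: 23+35+27+20+10+7 = 122
Ash → Easton → North → Hadley → Maple → Maris → Knoll: 23+35+27+20+17+7 = 129
Ash → Easton → North → Hadley → Knoll → Maple → Maris: 23+35+27+30+10+17 = 142
Ash → Easton → North → Hadley → Knoll → Maris → Maple: 23+35+27+30+7+17 = 139
Ash → Easton → North → Hadley → Maris → Maple → Knoll: 23+35+27+37+17+10 = 149
Ash → Easton → North → Hadley → Maris → Knoll → Maple: 23+35+27+37+7+10 = 139
Ash → Easton → North → Maple → Hadley → Knoll → Maris: 23+35+11+20+30+7 = 126
Ash → Easton → North → Maple → Hadley → Maris → Knoll: 23+35+11+20+37+7 = 133
… (712 more)
Ash → Hadley → Maple → North → Maris → Knoll → Easton: 1+20+11+14+7+16 = 69  ← best
The minimum is 69.
One shortest path: Ash → Hadley → Maple → North → Maris → Knoll → Easton.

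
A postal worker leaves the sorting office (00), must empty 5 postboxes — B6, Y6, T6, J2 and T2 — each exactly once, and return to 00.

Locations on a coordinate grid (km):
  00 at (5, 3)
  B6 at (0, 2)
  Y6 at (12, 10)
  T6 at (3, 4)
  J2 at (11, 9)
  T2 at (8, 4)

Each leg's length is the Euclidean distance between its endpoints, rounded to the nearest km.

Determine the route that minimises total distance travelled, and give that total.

Minimum total distance: 29 km.

With 5 stops there are 5!/2 = 60 distinct round trips (a route and its reverse cost the same).
00 → B6 → Y6 → T6 → J2 → T2 → 00: 5+14+11+9+6+3 = 48
00 → B6 → Y6 → T6 → T2 → J2 → 00: 5+14+11+5+6+8 = 49
00 → B6 → Y6 → J2 → T6 → T2 → 00: 5+14+1+9+5+3 = 37
00 → B6 → Y6 → J2 → T2 → T6 → 00: 5+14+1+6+5+2 = 33
00 → B6 → Y6 → T2 → T6 → J2 → 00: 5+14+7+5+9+8 = 48
00 → B6 → Y6 → T2 → J2 → T6 → 00: 5+14+7+6+9+2 = 43
00 → B6 → T6 → Y6 → J2 → T2 → 00: 5+4+11+1+6+3 = 30
00 → B6 → T6 → Y6 → T2 → J2 → 00: 5+4+11+7+6+8 = 41
00 → B6 → T6 → J2 → Y6 → T2 → 00: 5+4+9+1+7+3 = 29
00 → B6 → T6 → J2 → T2 → Y6 → 00: 5+4+9+6+7+10 = 41
00 → B6 → T6 → T2 → Y6 → J2 → 00: 5+4+5+7+1+8 = 30
00 → B6 → T6 → T2 → J2 → Y6 → 00: 5+4+5+6+1+10 = 31
00 → B6 → J2 → Y6 → T6 → T2 → 00: 5+13+1+11+5+3 = 38
00 → B6 → J2 → Y6 → T2 → T6 → 00: 5+13+1+7+5+2 = 33
… (46 more)
The minimum is 29.
One optimal route: 00 → B6 → T6 → J2 → Y6 → T2 → 00 (or its reverse).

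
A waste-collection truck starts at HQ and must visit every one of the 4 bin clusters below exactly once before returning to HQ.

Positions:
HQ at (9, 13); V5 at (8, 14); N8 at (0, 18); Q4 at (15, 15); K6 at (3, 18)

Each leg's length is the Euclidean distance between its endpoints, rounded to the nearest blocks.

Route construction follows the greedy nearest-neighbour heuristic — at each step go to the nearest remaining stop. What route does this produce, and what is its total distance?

At HQ the remaining stops are V5 1, Q4 6, K6 8, N8 10; go to V5.
At V5 the remaining stops are K6 6, Q4 7, N8 9; go to K6.
At K6 the remaining stops are N8 3, Q4 12; go to N8.
At N8 the remaining stops are Q4 15; go to Q4.
Return Q4→HQ: 6.
Total = 1 + 6 + 3 + 15 + 6 = 31.

Nearest-neighbour total = 31 blocks; route HQ → V5 → K6 → N8 → Q4 → HQ.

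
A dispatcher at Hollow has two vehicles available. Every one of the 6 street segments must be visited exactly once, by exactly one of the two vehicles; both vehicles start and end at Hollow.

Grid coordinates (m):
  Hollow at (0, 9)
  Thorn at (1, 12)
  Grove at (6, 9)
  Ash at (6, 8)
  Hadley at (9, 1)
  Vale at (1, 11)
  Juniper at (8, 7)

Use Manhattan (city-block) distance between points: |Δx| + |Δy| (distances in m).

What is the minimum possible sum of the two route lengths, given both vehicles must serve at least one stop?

Check every non-empty split of the stops between the two vehicles; for each half take its own optimal tour:
  {Thorn} + {Grove, Ash, Hadley, Vale, Juniper}: 8 + 38 = 46
  {Grove} + {Thorn, Ash, Hadley, Vale, Juniper}: 12 + 40 = 52
  {Thorn, Grove} + {Ash, Hadley, Vale, Juniper}: 18 + 38 = 56
  {Ash} + {Thorn, Grove, Hadley, Vale, Juniper}: 14 + 40 = 54
  {Thorn, Ash} + {Grove, Hadley, Vale, Juniper}: 20 + 38 = 58
  {Grove, Ash} + {Thorn, Hadley, Vale, Juniper}: 14 + 40 = 54
  … (31 splits in total)
  {Thorn, Vale} + {Grove, Ash, Hadley, Juniper}: 8 + 34 = 42  ← best
Best: vehicle 1 Hollow → Thorn → Vale → Hollow = 8; vehicle 2 Hollow → Grove → Ash → Hadley → Juniper → Hollow = 34; combined 42.

42 m — the smallest possible combined total.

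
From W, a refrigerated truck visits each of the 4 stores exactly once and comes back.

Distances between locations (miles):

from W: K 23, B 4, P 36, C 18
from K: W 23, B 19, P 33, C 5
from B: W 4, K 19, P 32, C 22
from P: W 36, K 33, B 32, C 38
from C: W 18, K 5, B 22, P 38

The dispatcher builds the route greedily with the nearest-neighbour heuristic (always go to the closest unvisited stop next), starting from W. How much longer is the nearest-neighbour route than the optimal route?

W: B=4, C=18, K=23, P=36 ⇒ B
B: K=19, C=22, P=32 ⇒ K
K: C=5, P=33 ⇒ C
C: P=38 ⇒ P
NN route W → B → K → C → P → W costs 102.
Optimal: W → B → P → K → C → W costs 92 (by enumerating all 12 distinct tours).
Excess = 102 − 92 = 10.

Excess over optimum: 10 miles.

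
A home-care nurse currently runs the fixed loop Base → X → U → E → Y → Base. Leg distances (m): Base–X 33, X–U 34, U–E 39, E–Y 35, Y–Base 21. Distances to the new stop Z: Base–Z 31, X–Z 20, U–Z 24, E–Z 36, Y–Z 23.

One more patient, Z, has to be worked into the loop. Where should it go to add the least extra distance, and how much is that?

Minimum extra distance: 10 m, inserting Z between X and U.

Insertion cost between consecutive stops i–j is d(i,Z) + d(Z,j) − d(i,j):
  between Base and X: 31 + 20 − 33 = 18
  between X and U: 20 + 24 − 34 = 10
  between U and E: 24 + 36 − 39 = 21
  between E and Y: 36 + 23 − 35 = 24
  between Y and Base: 23 + 31 − 21 = 33
Cheapest insertion is between X and U, adding 10.
New total = 162 + 10 = 172.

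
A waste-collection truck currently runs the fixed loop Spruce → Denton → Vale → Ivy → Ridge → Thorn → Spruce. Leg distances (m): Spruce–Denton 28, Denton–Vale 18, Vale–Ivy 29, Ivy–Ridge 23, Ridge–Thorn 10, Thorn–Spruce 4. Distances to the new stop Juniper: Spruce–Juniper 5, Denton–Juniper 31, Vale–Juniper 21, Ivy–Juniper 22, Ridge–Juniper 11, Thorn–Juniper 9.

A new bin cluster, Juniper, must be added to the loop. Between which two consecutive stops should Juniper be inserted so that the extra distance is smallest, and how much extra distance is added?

+8 m — insert Juniper between Spruce and Denton.

Insertion cost between consecutive stops i–j is d(i,Juniper) + d(Juniper,j) − d(i,j):
  between Spruce and Denton: 5 + 31 − 28 = 8
  between Denton and Vale: 31 + 21 − 18 = 34
  between Vale and Ivy: 21 + 22 − 29 = 14
  between Ivy and Ridge: 22 + 11 − 23 = 10
  between Ridge and Thorn: 11 + 9 − 10 = 10
  between Thorn and Spruce: 9 + 5 − 4 = 10
Cheapest insertion is between Spruce and Denton, adding 8.
New total = 112 + 8 = 120.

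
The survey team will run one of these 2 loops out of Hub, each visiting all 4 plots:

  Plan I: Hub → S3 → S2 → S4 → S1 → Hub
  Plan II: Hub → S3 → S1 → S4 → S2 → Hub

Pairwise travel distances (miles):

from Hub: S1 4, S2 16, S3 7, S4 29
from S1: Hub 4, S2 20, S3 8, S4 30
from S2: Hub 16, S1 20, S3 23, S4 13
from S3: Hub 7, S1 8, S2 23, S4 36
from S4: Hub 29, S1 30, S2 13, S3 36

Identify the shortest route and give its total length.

Shortest is Plan II, total 74 miles.

Plan I: 7 + 23 + 13 + 30 + 4 = 77
Plan II: 7 + 8 + 30 + 13 + 16 = 74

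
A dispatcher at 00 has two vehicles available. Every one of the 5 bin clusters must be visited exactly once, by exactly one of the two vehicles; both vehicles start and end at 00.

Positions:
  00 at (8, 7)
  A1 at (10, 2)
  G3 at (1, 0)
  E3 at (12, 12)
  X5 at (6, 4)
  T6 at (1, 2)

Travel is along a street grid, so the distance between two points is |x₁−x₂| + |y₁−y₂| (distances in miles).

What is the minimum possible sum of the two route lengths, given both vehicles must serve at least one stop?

50 miles — the smallest possible combined total.

Try each way of splitting the stops between the two vehicles (each non-empty) and, for each split, find the best tour for each vehicle:
  {A1} + {G3, E3, X5, T6}: 14 + 46 = 60
  {G3} + {A1, E3, X5, T6}: 28 + 42 = 70
  {A1, G3} + {E3, X5, T6}: 32 + 42 = 74
  {E3} + {A1, G3, X5, T6}: 18 + 32 = 50
  {A1, E3} + {G3, X5, T6}: 28 + 28 = 56
  {G3, E3} + {A1, X5, T6}: 46 + 28 = 74
  … (15 splits in total)
Best: vehicle 1 00 → E3 → 00 = 18; vehicle 2 00 → A1 → G3 → T6 → X5 → 00 = 32; combined 50.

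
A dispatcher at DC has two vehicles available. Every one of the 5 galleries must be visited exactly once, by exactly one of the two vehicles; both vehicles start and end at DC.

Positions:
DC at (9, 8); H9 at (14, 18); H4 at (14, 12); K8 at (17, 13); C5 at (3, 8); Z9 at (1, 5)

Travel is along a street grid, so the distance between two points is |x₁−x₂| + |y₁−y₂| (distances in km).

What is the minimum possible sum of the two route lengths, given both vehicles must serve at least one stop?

There are 2^4 − 1 = 15 ways to divide the 5 stops into two non-empty groups. For each, the best each vehicle can do is its own shortest tour through its group:
  {H9} + {H4, K8, C5, Z9}: 30 + 48 = 78
  {H4} + {H9, K8, C5, Z9}: 18 + 58 = 76
  {H9, H4} + {K8, C5, Z9}: 30 + 48 = 78
  {K8} + {H9, H4, C5, Z9}: 26 + 52 = 78
  {H9, K8} + {H4, C5, Z9}: 36 + 40 = 76
  {H4, K8} + {H9, C5, Z9}: 26 + 52 = 78
  … (15 splits in total)
  {H9, H4, K8} + {C5, Z9}: 36 + 22 = 58  ← best
Best: vehicle 1 DC → H9 → K8 → H4 → DC = 36; vehicle 2 DC → C5 → Z9 → DC = 22; combined 58.

Minimum combined distance: 58 km.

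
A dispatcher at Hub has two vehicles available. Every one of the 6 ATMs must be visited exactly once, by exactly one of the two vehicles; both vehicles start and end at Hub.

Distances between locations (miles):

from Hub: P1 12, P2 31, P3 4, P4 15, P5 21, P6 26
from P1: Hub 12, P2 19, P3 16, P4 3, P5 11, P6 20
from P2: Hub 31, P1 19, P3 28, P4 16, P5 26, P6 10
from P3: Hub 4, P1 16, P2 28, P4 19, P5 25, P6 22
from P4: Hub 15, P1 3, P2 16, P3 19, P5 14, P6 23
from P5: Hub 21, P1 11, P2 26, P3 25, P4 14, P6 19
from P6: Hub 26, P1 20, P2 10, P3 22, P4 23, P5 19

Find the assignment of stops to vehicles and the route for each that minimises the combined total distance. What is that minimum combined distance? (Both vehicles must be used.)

Try each way of splitting the stops between the two vehicles (each non-empty) and, for each split, find the best tour for each vehicle:
  {P1} + {P2, P3, P4, P5, P6}: 24 + 87 = 111
  {P2} + {P1, P3, P4, P5, P6}: 62 + 74 = 136
  {P1, P2} + {P3, P4, P5, P6}: 62 + 74 = 136
  {P3} + {P1, P2, P4, P5, P6}: 8 + 81 = 89
  {P1, P3} + {P2, P4, P5, P6}: 32 + 81 = 113
  {P2, P3} + {P1, P4, P5, P6}: 63 + 74 = 137
  … (31 splits in total)
Best: vehicle 1 Hub → P3 → Hub = 8; vehicle 2 Hub → P1 → P4 → P2 → P6 → P5 → Hub = 81; combined 89.

89 miles — the smallest possible combined total.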